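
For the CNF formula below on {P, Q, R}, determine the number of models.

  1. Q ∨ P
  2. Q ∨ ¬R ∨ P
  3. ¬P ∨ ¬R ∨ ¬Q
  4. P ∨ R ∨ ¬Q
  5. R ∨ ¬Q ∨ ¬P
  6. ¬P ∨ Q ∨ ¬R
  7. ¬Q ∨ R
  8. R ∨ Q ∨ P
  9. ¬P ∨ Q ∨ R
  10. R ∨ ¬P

1

There are 2^3 = 8 truth assignments over (P, Q, R).
Split on Q. With Q = True, the clauses containing Q are satisfied and ¬Q drops from the rest; 1 of the 2^2 = 4 assignments to the other variables satisfy what remains.
With Q = False, by the same count on the reduced clause set, 0 assignments work.
Total: 1 + 0 = 1.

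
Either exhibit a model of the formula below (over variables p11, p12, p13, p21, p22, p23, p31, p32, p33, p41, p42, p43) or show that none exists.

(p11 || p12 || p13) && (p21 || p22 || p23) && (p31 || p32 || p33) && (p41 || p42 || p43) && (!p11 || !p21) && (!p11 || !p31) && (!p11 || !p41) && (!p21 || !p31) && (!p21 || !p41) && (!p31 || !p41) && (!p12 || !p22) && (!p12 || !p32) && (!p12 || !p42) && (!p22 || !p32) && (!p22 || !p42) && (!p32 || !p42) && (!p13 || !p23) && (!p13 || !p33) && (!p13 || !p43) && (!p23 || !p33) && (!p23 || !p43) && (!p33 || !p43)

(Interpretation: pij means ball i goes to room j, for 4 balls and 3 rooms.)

UNSATISFIABLE

Try p11 = false.
Try p12 = true.
(!p22) alone gives p22 = false.
(!p32) alone gives p32 = false.
(!p42) alone gives p42 = false.
Try p21 = true.
(!p31) alone gives p31 = false.
(p33) alone gives p33 = true.
(!p41) alone gives p41 = false.
(p43) alone gives p43 = true.
That conflicts with the unit clause (!p43).
Undo p21 and try p21 = false.
(p23) alone gives p23 = true.
(!p13) alone gives p13 = false.
(!p33) alone gives p33 = false.
(p31) alone gives p31 = true.
(!p41) alone gives p41 = false.
(p43) alone gives p43 = true.
That conflicts with the unit clause (!p43).
Neither p21 = true nor p21 = false works.
Undo p12 and try p12 = false.
(p13) alone gives p13 = true.
(!p23) alone gives p23 = false.
(!p33) alone gives p33 = false.
(!p43) alone gives p43 = false.
Try p21 = true.
(!p31) alone gives p31 = false.
(p32) alone gives p32 = true.
(!p41) alone gives p41 = false.
(p42) alone gives p42 = true.
That conflicts with the unit clause (!p42).
Undo p21 and try p21 = false.
(p22) alone gives p22 = true.
(!p32) alone gives p32 = false.
(p31) alone gives p31 = true.
(!p41) alone gives p41 = false.
(p42) alone gives p42 = true.
That conflicts with the unit clause (!p42).
Neither p21 = true nor p21 = false works.
Neither p12 = true nor p12 = false works.
Undo p11 and try p11 = true.
(!p21) alone gives p21 = false.
(!p31) alone gives p31 = false.
(!p41) alone gives p41 = false.
Try p22 = true.
(!p12) alone gives p12 = false.
(!p32) alone gives p32 = false.
(p33) alone gives p33 = true.
(!p42) alone gives p42 = false.
(p43) alone gives p43 = true.
That conflicts with the unit clause (!p43).
Undo p22 and try p22 = false.
(p23) alone gives p23 = true.
(!p13) alone gives p13 = false.
(!p33) alone gives p33 = false.
(p32) alone gives p32 = true.
(!p12) alone gives p12 = false.
(!p42) alone gives p42 = false.
(p43) alone gives p43 = true.
That conflicts with the unit clause (!p43).
Neither p22 = true nor p22 = false works.
Neither p11 = true nor p11 = false works.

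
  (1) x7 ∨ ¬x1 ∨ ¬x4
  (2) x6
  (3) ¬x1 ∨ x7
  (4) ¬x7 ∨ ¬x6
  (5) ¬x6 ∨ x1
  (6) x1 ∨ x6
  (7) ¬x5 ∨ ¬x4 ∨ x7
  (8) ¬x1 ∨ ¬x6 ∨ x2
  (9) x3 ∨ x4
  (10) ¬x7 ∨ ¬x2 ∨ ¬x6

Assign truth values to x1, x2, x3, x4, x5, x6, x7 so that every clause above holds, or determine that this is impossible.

(x6) alone gives x6 = True.
(¬x7) alone gives x7 = False.
(¬x1) alone gives x1 = False.
That conflicts with the unit clause (x1).

UNSATISFIABLE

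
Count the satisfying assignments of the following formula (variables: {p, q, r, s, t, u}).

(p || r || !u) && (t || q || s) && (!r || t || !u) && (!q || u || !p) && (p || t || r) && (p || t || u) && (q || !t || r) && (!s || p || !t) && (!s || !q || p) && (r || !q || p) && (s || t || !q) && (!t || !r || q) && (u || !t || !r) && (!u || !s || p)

There are 2^6 = 64 truth assignments over (p, q, r, s, t, u).
Split on q. With q = true, the clauses containing q are satisfied and !q drops from the rest; 6 of the 2^5 = 32 assignments to the other variables satisfy what remains.
With q = false, by the same count on the reduced clause set, 3 assignments work.
(One model: p=F, q=T, r=T, s=F, t=T, u=T.)
Total: 6 + 3 = 9.

9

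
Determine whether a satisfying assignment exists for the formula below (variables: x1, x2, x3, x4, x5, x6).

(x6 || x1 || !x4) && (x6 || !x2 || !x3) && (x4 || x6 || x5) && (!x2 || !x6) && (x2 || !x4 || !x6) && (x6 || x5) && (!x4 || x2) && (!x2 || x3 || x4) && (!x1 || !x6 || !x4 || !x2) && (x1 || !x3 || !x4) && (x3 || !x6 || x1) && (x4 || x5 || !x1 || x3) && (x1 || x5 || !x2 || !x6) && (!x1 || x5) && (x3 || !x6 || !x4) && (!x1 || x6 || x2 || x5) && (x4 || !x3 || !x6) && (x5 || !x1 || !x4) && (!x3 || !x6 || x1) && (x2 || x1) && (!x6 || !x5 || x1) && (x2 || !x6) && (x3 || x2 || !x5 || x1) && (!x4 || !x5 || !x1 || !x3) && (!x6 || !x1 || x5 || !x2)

Try x2 = false.
The clause (!x4) is unit, so x4 = false.
The clause (x1) is unit, so x1 = true.
The clause (x5) is unit, so x5 = true.
The clause (!x6) is unit, so x6 = false.
No clause remains; x3 is free.
A satisfying assignment: x1: true,  x2: false,  x3: false,  x4: false,  x5: true,  x6: false.

Yes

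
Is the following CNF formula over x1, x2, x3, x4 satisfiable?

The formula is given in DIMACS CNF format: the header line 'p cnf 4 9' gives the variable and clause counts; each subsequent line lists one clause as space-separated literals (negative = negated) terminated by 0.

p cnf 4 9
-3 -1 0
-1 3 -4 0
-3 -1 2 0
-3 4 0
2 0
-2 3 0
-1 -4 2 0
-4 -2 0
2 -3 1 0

Unsatisfiable

(x2) alone gives x2 = True.
(x3) alone gives x3 = True.
(¬x1) alone gives x1 = False.
(x4) alone gives x4 = True.
That conflicts with the unit clause (¬x4).
No assignment satisfies every clause.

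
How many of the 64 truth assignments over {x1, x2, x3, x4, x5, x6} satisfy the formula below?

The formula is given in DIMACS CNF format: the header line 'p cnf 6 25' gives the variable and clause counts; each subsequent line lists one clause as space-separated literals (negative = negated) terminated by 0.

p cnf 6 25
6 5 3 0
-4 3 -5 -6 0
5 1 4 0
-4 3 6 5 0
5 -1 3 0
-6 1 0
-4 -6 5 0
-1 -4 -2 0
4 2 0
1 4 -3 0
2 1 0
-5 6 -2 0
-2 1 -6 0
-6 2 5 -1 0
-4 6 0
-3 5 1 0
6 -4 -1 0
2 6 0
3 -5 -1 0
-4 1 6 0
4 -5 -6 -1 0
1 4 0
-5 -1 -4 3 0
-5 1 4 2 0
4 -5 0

3

There are 2^6 = 64 truth assignments over (x1, x2, x3, x4, x5, x6).
Split on x4. With x4 = True, the clauses containing x4 are satisfied and ¬x4 drops from the rest; 1 of the 2^5 = 32 assignments to the other variables satisfy what remains.
With x4 = False, by the same count on the reduced clause set, 2 assignments work.
(One model: x1=T, x2=F, x3=T, x4=T, x5=T, x6=T.)
Total: 1 + 2 = 3.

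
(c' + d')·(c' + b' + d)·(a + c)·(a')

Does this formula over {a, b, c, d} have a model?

Yes

From the singleton clause (a'), a = 0.
From the singleton clause (c), c = 1.
From the singleton clause (d'), d = 0.
From the singleton clause (b'), b = 0.
Every clause now holds.
A satisfying assignment: a ↦ 0; b ↦ 0; c ↦ 1; d ↦ 0.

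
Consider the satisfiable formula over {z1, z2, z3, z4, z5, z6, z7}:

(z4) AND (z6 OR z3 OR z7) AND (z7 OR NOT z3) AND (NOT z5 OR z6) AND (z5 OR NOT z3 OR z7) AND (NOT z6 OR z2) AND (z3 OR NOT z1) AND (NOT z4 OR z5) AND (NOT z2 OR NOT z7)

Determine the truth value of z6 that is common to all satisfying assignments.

Suppose z6 = false.
From the singleton clause (z4), z4 = true.
From the singleton clause (NOT z5), z5 = false.
That conflicts with the unit clause (z5).
So every satisfying assignment has z6 = True.

True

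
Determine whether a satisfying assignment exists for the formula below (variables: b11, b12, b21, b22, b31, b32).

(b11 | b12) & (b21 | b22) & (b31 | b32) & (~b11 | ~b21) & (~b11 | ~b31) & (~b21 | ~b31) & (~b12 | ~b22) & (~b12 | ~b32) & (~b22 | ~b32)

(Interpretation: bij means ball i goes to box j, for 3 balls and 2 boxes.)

No

Try b11 = 1.
Unit clause (~b21) forces b21 = 0.
Unit clause (b22) forces b22 = 1.
Unit clause (~b31) forces b31 = 0.
Unit clause (b32) forces b32 = 1.
That conflicts with the unit clause (~b32).
That branch fails; take b11 = 0 instead.
Unit clause (b12) forces b12 = 1.
Unit clause (~b22) forces b22 = 0.
Unit clause (b21) forces b21 = 1.
Unit clause (~b31) forces b31 = 0.
Unit clause (b32) forces b32 = 1.
That conflicts with the unit clause (~b32).
Both values of b11 lead to a conflict.
No assignment satisfies every clause.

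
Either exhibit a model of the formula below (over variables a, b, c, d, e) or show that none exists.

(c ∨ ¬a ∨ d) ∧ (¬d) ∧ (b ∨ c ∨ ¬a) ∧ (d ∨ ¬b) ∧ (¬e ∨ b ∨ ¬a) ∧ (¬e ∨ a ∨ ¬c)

The clause (¬d) is unit, so d = False.
The clause (¬b) is unit, so b = False.
Suppose c = False.
The clause (¬a) is unit, so a = False.
No clause remains; e is free.

a: False,  b: False,  c: False,  d: False,  e: False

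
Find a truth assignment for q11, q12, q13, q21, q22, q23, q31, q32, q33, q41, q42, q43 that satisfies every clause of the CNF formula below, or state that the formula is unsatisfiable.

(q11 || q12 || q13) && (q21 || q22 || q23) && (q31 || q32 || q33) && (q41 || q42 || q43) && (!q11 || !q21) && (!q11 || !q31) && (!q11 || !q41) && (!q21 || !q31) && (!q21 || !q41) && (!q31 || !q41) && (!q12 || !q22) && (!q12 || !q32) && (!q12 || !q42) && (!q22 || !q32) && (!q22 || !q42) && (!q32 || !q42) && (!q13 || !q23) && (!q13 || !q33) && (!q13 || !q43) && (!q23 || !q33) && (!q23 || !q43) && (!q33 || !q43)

Suppose q11 = false.
Suppose q12 = true.
(!q22) alone gives q22 = false.
(!q32) alone gives q32 = false.
(!q42) alone gives q42 = false.
Suppose q21 = true.
(!q31) alone gives q31 = false.
(q33) alone gives q33 = true.
(!q41) alone gives q41 = false.
(q43) alone gives q43 = true.
That conflicts with the unit clause (!q43).
That branch fails; take q21 = false instead.
(q23) alone gives q23 = true.
(!q13) alone gives q13 = false.
(!q33) alone gives q33 = false.
(q31) alone gives q31 = true.
(!q41) alone gives q41 = false.
(q43) alone gives q43 = true.
That conflicts with the unit clause (!q43).
Neither q21 = true nor q21 = false works.
That branch fails; take q12 = false instead.
(q13) alone gives q13 = true.
(!q23) alone gives q23 = false.
(!q33) alone gives q33 = false.
(!q43) alone gives q43 = false.
Suppose q21 = true.
(!q31) alone gives q31 = false.
(q32) alone gives q32 = true.
(!q41) alone gives q41 = false.
(q42) alone gives q42 = true.
That conflicts with the unit clause (!q42).
That branch fails; take q21 = false instead.
(q22) alone gives q22 = true.
(!q32) alone gives q32 = false.
(q31) alone gives q31 = true.
(!q41) alone gives q41 = false.
(q42) alone gives q42 = true.
That conflicts with the unit clause (!q42).
Neither q21 = true nor q21 = false works.
Neither q12 = true nor q12 = false works.
That branch fails; take q11 = true instead.
(!q21) alone gives q21 = false.
(!q31) alone gives q31 = false.
(!q41) alone gives q41 = false.
Suppose q22 = true.
(!q12) alone gives q12 = false.
(!q32) alone gives q32 = false.
(q33) alone gives q33 = true.
(!q42) alone gives q42 = false.
(q43) alone gives q43 = true.
That conflicts with the unit clause (!q43).
That branch fails; take q22 = false instead.
(q23) alone gives q23 = true.
(!q13) alone gives q13 = false.
(!q33) alone gives q33 = false.
(q32) alone gives q32 = true.
(!q12) alone gives q12 = false.
(!q42) alone gives q42 = false.
(q43) alone gives q43 = true.
That conflicts with the unit clause (!q43).
Neither q22 = true nor q22 = false works.
Neither q11 = true nor q11 = false works.

UNSATISFIABLE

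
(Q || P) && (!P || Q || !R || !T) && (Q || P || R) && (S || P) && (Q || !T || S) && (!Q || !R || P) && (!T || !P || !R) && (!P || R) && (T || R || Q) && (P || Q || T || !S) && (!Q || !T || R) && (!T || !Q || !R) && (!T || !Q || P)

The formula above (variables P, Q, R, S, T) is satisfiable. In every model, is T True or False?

False

Suppose T = true.
Try Q = true.
Unit clause (R) forces R = true.
That conflicts with the unit clause (!R).
So Q must be the other value — set Q = false.
Unit clause (P) forces P = true.
Unit clause (!R) forces R = false.
That conflicts with the unit clause (R).
Either choice for Q ends in contradiction.
So every satisfying assignment has T = False.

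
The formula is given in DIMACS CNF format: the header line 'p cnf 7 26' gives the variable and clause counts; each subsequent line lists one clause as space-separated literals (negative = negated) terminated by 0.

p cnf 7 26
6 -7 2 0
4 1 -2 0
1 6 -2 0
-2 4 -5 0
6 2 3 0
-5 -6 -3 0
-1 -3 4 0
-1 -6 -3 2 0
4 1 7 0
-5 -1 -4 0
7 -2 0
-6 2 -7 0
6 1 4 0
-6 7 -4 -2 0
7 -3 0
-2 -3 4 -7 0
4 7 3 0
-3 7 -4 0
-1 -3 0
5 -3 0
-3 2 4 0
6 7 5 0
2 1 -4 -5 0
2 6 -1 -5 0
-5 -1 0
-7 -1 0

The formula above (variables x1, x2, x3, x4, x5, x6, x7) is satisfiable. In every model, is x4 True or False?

Suppose x4 = False.
Suppose x1 = True.
The clause (¬x3) is unit, so x3 = False.
The clause (x7) is unit, so x7 = True.
That conflicts with the unit clause (¬x7).
So x1 must be the other value — set x1 = False.
The clause (¬x2) is unit, so x2 = False.
The clause (x7) is unit, so x7 = True.
The clause (x6) is unit, so x6 = True.
That conflicts with the unit clause (¬x6).
Both values of x1 lead to a conflict.
So every satisfying assignment has x4 = True.

True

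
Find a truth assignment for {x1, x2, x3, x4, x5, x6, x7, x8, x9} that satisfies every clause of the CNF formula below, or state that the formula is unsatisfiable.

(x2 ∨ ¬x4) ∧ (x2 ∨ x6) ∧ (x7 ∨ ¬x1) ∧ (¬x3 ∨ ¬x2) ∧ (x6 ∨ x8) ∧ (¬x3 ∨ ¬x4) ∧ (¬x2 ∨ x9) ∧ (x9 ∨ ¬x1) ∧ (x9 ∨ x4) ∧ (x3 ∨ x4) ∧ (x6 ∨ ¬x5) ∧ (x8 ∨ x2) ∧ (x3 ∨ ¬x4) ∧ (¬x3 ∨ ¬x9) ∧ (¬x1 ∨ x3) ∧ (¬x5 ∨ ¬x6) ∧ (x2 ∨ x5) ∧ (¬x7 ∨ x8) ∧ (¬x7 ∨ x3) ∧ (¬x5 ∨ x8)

UNSATISFIABLE

Try x2 = True.
Unit clause (¬x3) forces x3 = False.
Unit clause (x9) forces x9 = True.
Unit clause (x4) forces x4 = True.
That conflicts with the unit clause (¬x4).
That branch fails; take x2 = False instead.
Unit clause (¬x4) forces x4 = False.
Unit clause (x6) forces x6 = True.
Unit clause (x9) forces x9 = True.
Unit clause (x3) forces x3 = True.
That conflicts with the unit clause (¬x3).
Both values of x2 lead to a conflict.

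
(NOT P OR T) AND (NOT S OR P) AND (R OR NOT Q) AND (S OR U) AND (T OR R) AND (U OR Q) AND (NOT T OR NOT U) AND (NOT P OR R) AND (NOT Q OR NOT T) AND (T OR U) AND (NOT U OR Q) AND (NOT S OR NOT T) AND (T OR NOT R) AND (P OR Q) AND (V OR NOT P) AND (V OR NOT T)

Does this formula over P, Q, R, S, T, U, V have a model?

No, unsatisfiable

Case P = false:
(NOT S) alone gives S = false.
(U) alone gives U = true.
(NOT T) alone gives T = false.
(R) alone gives R = true.
That conflicts with the unit clause (NOT R).
Undo P and try P = true.
(T) alone gives T = true.
(NOT U) alone gives U = false.
(S) alone gives S = true.
That conflicts with the unit clause (NOT S).
Either choice for P ends in contradiction.
No assignment satisfies every clause.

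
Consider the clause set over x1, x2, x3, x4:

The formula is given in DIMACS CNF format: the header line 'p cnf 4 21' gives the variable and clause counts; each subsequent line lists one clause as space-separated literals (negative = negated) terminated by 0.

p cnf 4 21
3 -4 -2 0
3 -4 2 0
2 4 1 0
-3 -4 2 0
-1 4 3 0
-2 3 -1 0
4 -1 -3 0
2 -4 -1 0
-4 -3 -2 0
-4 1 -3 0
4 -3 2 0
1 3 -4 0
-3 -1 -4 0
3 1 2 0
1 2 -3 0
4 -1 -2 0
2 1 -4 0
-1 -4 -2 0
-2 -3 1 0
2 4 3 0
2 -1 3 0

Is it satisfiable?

Branch on x3: set x3 = False.
Branch on x4: set x4 = False.
(¬x1) alone gives x1 = False.
(x2) alone gives x2 = True.
This assignment satisfies each clause.
A satisfying assignment: x1 ↦ False,  x2 ↦ True,  x3 ↦ False,  x4 ↦ False.

Satisfiable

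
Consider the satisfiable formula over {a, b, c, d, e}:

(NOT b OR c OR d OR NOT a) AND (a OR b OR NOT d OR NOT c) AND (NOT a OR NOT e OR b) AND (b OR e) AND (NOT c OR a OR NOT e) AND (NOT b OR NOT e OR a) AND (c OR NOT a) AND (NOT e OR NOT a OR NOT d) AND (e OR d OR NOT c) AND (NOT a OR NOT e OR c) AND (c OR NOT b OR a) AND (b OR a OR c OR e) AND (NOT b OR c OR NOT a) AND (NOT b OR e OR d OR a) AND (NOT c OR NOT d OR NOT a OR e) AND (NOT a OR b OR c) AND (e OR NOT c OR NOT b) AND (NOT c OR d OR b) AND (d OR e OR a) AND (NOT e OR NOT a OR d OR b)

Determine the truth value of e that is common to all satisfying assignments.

Suppose e = false.
Unit clause (b) forces b = true.
Unit clause (NOT c) forces c = false.
Unit clause (NOT a) forces a = false.
But (a) is also a unit clause — contradiction.
So every satisfying assignment has e = True.

True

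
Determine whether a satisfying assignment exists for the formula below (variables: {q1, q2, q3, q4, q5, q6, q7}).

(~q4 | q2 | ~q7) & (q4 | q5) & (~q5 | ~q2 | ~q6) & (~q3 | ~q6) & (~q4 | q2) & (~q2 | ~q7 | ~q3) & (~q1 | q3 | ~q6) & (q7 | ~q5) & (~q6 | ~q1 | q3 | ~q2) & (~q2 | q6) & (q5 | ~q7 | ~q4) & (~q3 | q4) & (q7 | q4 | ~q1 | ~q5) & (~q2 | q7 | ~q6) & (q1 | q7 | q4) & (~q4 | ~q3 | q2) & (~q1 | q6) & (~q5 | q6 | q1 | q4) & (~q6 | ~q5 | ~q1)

Suppose q4 = 0.
The clause (q5) is unit, so q5 = 1.
The clause (q7) is unit, so q7 = 1.
The clause (~q3) is unit, so q3 = 0.
Suppose q2 = 0.
Suppose q1 = 0.
The clause (q6) is unit, so q6 = 1.
All clauses are satisfied.
A satisfying assignment: q1: 0; q2: 0; q3: 0; q4: 0; q5: 1; q6: 1; q7: 1.

Yes, satisfiable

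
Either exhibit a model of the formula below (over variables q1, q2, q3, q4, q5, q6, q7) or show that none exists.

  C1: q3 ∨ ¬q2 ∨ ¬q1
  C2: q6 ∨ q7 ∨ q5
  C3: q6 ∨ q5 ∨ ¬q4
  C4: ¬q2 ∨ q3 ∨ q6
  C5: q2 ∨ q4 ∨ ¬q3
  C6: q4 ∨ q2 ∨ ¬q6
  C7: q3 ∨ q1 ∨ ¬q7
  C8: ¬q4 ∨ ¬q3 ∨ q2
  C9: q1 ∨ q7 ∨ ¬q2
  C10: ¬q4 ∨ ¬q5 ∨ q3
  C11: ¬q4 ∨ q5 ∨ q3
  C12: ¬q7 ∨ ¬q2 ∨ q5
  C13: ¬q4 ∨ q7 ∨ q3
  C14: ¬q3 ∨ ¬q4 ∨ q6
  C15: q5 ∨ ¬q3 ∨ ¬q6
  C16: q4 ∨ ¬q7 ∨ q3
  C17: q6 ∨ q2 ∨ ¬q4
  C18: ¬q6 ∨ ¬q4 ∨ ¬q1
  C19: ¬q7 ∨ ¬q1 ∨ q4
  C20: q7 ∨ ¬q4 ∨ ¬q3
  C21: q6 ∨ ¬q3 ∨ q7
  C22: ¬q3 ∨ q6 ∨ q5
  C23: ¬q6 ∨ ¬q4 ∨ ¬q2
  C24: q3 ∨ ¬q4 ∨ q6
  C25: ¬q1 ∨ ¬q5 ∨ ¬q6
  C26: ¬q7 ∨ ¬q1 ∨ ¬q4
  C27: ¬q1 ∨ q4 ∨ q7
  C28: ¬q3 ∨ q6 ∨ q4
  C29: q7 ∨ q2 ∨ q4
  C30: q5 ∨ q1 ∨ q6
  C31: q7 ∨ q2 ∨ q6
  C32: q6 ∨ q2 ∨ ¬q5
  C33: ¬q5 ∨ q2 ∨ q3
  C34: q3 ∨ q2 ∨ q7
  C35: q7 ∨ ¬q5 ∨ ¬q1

Suppose q3 = True.
Suppose q2 = True.
Suppose q1 = False.
The clause (q7) is unit, so q7 = True.
The clause (q5) is unit, so q5 = True.
Suppose q4 = False.
The clause (q6) is unit, so q6 = True.
This assignment satisfies each clause.

q1=False, q2=True, q3=True, q4=False, q5=True, q6=True, q7=True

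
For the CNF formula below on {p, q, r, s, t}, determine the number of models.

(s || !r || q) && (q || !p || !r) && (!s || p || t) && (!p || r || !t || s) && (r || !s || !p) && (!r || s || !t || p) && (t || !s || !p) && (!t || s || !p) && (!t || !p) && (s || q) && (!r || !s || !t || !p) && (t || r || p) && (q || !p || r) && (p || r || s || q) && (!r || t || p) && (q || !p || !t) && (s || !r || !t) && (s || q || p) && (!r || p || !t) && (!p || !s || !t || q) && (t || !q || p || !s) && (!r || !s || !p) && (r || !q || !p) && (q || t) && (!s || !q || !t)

There are 2^5 = 32 truth assignments over (p, q, r, s, t).
Split on q. With q = true, the clauses containing q are satisfied and !q drops from the rest; 2 of the 2^4 = 16 assignments to the other variables satisfy what remains.
With q = false, by the same count on the reduced clause set, 1 assignment works.
Total: 2 + 1 = 3.

3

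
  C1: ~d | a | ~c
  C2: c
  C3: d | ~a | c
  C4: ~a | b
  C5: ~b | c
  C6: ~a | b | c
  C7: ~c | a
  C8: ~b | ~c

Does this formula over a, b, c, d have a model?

Unit clause (c) forces c = 1.
Unit clause (a) forces a = 1.
Unit clause (b) forces b = 1.
Now (~b) is unsatisfied and unit — conflict.
No assignment satisfies every clause.

No, unsatisfiable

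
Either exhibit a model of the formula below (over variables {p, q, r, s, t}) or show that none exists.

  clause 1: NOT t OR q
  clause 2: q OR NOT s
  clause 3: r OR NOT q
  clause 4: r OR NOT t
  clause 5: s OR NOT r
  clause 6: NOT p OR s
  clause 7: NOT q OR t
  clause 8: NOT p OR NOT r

Suppose t = false.
(NOT q) alone gives q = false.
(NOT s) alone gives s = false.
(NOT r) alone gives r = false.
(NOT p) alone gives p = false.
All clauses are satisfied.

p ↦ false, q ↦ false, r ↦ false, s ↦ false, t ↦ false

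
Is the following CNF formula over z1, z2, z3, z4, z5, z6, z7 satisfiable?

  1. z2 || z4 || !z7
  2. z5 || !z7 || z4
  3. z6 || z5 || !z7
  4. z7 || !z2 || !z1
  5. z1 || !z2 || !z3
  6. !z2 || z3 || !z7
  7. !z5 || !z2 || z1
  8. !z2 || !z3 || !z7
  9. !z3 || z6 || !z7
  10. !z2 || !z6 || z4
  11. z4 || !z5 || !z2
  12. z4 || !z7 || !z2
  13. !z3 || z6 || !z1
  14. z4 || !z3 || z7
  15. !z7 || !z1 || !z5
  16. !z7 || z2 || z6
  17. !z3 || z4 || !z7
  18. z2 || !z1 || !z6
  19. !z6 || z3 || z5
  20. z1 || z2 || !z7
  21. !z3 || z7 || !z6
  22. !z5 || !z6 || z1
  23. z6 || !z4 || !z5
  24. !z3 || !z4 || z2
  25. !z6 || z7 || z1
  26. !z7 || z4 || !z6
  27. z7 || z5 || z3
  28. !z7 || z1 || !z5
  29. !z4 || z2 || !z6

Satisfiable

Try z2 = false.
Try z4 = false.
Unit clause (!z7) forces z7 = false.
Unit clause (!z3) forces z3 = false.
Unit clause (z5) forces z5 = true.
Try z1 = false.
Unit clause (!z6) forces z6 = false.
Every clause now holds.
A satisfying assignment: z1: false,  z2: false,  z3: false,  z4: false,  z5: true,  z6: false,  z7: false.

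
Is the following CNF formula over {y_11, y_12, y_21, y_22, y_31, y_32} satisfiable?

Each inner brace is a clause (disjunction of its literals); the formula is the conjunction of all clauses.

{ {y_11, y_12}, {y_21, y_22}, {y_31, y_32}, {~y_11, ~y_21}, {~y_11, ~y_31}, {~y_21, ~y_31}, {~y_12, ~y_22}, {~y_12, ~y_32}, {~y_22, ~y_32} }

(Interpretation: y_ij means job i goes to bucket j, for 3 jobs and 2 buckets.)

No

Suppose y_11 = 1.
The clause (~y_21) is unit, so y_21 = 0.
The clause (y_22) is unit, so y_22 = 1.
The clause (~y_31) is unit, so y_31 = 0.
The clause (y_32) is unit, so y_32 = 1.
But (~y_32) is also a unit clause — contradiction.
Backtrack on y_11: now try y_11 = 0.
The clause (y_12) is unit, so y_12 = 1.
The clause (~y_22) is unit, so y_22 = 0.
The clause (y_21) is unit, so y_21 = 1.
The clause (~y_31) is unit, so y_31 = 0.
The clause (y_32) is unit, so y_32 = 1.
But (~y_32) is also a unit clause — contradiction.
Neither y_11 = 1 nor y_11 = 0 works.
No assignment satisfies every clause.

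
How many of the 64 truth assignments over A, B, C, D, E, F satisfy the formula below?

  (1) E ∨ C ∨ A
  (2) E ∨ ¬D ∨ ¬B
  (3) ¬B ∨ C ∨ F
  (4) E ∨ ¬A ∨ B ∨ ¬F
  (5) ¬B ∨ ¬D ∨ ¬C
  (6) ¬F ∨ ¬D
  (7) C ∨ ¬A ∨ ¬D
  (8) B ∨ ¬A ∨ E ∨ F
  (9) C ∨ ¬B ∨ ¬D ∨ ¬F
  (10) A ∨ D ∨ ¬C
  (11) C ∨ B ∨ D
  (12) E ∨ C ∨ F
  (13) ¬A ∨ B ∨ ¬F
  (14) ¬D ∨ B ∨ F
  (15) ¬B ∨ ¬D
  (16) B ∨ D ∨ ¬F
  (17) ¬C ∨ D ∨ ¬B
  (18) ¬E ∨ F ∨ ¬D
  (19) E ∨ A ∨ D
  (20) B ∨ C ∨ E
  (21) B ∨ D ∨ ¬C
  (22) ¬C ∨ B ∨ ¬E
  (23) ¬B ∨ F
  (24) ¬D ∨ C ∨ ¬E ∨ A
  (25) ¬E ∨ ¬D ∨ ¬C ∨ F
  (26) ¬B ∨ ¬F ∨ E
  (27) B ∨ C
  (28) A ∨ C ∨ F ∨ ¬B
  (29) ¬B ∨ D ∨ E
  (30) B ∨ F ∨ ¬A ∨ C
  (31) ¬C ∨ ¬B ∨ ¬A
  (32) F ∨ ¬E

2

There are 2^6 = 64 truth assignments over (A, B, C, D, E, F).
Split on F. With F = True, the clauses containing F are satisfied and ¬F drops from the rest; 2 of the 2^5 = 32 assignments to the other variables satisfy what remains.
With F = False, by the same count on the reduced clause set, 0 assignments work.
(One model: A=F, B=T, C=F, D=F, E=T, F=T.)
Total: 2 + 0 = 2.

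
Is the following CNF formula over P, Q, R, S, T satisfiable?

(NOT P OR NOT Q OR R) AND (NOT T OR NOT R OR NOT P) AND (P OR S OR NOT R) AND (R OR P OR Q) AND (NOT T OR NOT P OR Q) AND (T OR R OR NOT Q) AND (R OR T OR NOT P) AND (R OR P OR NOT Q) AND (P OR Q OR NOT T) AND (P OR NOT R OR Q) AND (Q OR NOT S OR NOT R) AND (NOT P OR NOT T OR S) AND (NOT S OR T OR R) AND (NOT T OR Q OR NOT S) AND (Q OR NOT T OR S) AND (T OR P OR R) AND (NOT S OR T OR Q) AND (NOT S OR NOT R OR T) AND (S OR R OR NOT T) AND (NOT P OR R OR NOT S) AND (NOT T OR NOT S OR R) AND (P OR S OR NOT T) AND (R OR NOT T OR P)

Yes

Branch on P: set P = true.
Branch on Q: set Q = false.
(NOT T) alone gives T = false.
(R) alone gives R = true.
(NOT S) alone gives S = false.
All clauses are satisfied.
A satisfying assignment: P ↦ true; Q ↦ false; R ↦ true; S ↦ false; T ↦ false.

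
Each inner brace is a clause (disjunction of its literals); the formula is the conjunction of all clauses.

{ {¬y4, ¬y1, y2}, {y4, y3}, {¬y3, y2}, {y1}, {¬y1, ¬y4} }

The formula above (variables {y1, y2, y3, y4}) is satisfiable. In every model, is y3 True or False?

True

Suppose y3 = False.
Unit clause (y4) forces y4 = True.
Unit clause (y1) forces y1 = True.
That conflicts with the unit clause (¬y1).
So every satisfying assignment has y3 = True.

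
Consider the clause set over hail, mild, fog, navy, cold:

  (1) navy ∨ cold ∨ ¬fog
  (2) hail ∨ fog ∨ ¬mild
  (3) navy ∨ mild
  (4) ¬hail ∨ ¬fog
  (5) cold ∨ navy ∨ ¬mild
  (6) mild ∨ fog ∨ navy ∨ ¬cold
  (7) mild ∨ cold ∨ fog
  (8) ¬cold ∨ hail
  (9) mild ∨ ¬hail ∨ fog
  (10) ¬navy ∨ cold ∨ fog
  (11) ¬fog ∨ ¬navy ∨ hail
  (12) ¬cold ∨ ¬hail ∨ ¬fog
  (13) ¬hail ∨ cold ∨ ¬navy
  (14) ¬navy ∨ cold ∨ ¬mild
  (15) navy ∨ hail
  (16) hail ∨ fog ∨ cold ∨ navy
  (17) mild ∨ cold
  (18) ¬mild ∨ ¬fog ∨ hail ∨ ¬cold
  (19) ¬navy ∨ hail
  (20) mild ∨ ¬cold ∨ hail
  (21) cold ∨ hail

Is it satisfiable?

Case navy = True:
From the singleton clause (hail), hail = True.
From the singleton clause (¬fog), fog = False.
From the singleton clause (mild), mild = True.
From the singleton clause (cold), cold = True.
Every clause now holds.
A satisfying assignment: hail ↦ True,  mild ↦ True,  fog ↦ False,  navy ↦ True,  cold ↦ True.

Yes, satisfiable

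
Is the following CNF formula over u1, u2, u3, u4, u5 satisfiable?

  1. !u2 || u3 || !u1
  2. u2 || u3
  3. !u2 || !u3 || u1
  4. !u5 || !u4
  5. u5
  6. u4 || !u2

Satisfiable

(u5) alone gives u5 = true.
(!u4) alone gives u4 = false.
(!u2) alone gives u2 = false.
(u3) alone gives u3 = true.
Every clause is now satisfied; u1 is unconstrained.
A satisfying assignment: u1: true, u2: false, u3: true, u4: false, u5: true.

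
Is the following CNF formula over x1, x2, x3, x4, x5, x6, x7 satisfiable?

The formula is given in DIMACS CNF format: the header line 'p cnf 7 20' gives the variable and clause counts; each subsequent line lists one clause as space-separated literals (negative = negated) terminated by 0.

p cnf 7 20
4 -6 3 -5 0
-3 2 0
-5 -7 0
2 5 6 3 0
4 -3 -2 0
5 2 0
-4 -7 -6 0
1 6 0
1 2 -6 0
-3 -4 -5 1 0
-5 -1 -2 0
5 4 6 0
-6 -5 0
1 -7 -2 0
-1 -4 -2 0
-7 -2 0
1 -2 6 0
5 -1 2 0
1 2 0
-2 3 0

Case x3 = False:
Unit clause (¬x2) forces x2 = False.
Unit clause (x5) forces x5 = True.
Unit clause (¬x7) forces x7 = False.
Unit clause (¬x6) forces x6 = False.
Unit clause (x1) forces x1 = True.
Every clause is now satisfied; x4 is unconstrained.
A satisfying assignment: x1=True,  x2=False,  x3=False,  x4=False,  x5=True,  x6=False,  x7=False.

Yes, satisfiable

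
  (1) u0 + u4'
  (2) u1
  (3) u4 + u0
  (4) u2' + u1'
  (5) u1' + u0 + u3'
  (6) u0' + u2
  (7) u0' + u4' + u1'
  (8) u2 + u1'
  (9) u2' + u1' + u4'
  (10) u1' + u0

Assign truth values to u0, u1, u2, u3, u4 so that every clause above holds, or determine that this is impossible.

(u1) alone gives u1 = 1.
(u2') alone gives u2 = 0.
But (u2) is also a unit clause — contradiction.

UNSATISFIABLE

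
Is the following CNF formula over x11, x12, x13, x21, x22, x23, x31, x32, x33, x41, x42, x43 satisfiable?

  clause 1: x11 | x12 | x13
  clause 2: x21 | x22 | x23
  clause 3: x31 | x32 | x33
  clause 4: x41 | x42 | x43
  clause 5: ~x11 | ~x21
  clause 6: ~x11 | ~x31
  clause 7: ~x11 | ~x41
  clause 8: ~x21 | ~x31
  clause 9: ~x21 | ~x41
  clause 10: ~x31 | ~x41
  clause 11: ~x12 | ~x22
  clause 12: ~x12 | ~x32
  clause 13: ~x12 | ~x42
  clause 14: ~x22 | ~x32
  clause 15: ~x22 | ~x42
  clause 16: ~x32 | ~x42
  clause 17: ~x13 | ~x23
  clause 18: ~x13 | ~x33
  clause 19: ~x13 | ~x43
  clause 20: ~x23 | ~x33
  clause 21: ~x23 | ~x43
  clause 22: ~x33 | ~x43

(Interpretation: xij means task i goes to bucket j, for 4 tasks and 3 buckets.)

No

Try x11 = 0.
Try x12 = 1.
Unit clause (~x22) forces x22 = 0.
Unit clause (~x32) forces x32 = 0.
Unit clause (~x42) forces x42 = 0.
Try x21 = 1.
Unit clause (~x31) forces x31 = 0.
Unit clause (x33) forces x33 = 1.
Unit clause (~x41) forces x41 = 0.
Unit clause (x43) forces x43 = 1.
That conflicts with the unit clause (~x43).
That branch fails; take x21 = 0 instead.
Unit clause (x23) forces x23 = 1.
Unit clause (~x13) forces x13 = 0.
Unit clause (~x33) forces x33 = 0.
Unit clause (x31) forces x31 = 1.
Unit clause (~x41) forces x41 = 0.
Unit clause (x43) forces x43 = 1.
That conflicts with the unit clause (~x43).
Neither x21 = 1 nor x21 = 0 works.
That branch fails; take x12 = 0 instead.
Unit clause (x13) forces x13 = 1.
Unit clause (~x23) forces x23 = 0.
Unit clause (~x33) forces x33 = 0.
Unit clause (~x43) forces x43 = 0.
Try x21 = 1.
Unit clause (~x31) forces x31 = 0.
Unit clause (x32) forces x32 = 1.
Unit clause (~x41) forces x41 = 0.
Unit clause (x42) forces x42 = 1.
That conflicts with the unit clause (~x42).
That branch fails; take x21 = 0 instead.
Unit clause (x22) forces x22 = 1.
Unit clause (~x32) forces x32 = 0.
Unit clause (x31) forces x31 = 1.
Unit clause (~x41) forces x41 = 0.
Unit clause (x42) forces x42 = 1.
That conflicts with the unit clause (~x42).
Neither x21 = 1 nor x21 = 0 works.
Neither x12 = 1 nor x12 = 0 works.
That branch fails; take x11 = 1 instead.
Unit clause (~x21) forces x21 = 0.
Unit clause (~x31) forces x31 = 0.
Unit clause (~x41) forces x41 = 0.
Try x22 = 1.
Unit clause (~x12) forces x12 = 0.
Unit clause (~x32) forces x32 = 0.
Unit clause (x33) forces x33 = 1.
Unit clause (~x42) forces x42 = 0.
Unit clause (x43) forces x43 = 1.
That conflicts with the unit clause (~x43).
That branch fails; take x22 = 0 instead.
Unit clause (x23) forces x23 = 1.
Unit clause (~x13) forces x13 = 0.
Unit clause (~x33) forces x33 = 0.
Unit clause (x32) forces x32 = 1.
Unit clause (~x12) forces x12 = 0.
Unit clause (~x42) forces x42 = 0.
Unit clause (x43) forces x43 = 1.
That conflicts with the unit clause (~x43).
Neither x22 = 1 nor x22 = 0 works.
Neither x11 = 1 nor x11 = 0 works.
No assignment satisfies every clause.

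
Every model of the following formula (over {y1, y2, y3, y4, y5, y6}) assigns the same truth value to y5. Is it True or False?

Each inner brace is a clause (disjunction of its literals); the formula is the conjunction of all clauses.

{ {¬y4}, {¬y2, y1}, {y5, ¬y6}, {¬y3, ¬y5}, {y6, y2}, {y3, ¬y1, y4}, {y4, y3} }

Suppose y5 = True.
The clause (¬y4) is unit, so y4 = False.
The clause (¬y3) is unit, so y3 = False.
But (y3) is also a unit clause — contradiction.
So every satisfying assignment has y5 = False.

False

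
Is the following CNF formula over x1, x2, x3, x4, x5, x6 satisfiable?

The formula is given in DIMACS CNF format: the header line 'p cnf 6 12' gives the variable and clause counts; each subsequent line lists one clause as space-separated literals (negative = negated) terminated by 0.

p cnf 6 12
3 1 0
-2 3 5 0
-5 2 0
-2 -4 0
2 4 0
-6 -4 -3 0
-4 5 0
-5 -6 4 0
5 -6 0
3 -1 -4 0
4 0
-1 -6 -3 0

No

From the singleton clause (x4), x4 = True.
From the singleton clause (¬x2), x2 = False.
From the singleton clause (¬x5), x5 = False.
That conflicts with the unit clause (x5).
No assignment satisfies every clause.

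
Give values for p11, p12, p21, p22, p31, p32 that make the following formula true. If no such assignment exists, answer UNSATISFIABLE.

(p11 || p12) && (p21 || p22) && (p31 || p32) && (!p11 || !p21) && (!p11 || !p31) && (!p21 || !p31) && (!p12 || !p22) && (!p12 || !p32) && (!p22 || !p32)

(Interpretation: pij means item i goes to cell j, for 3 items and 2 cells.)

UNSATISFIABLE

Try p11 = true.
The clause (!p21) is unit, so p21 = false.
The clause (p22) is unit, so p22 = true.
The clause (!p31) is unit, so p31 = false.
The clause (p32) is unit, so p32 = true.
But (!p32) is also a unit clause — contradiction.
Undo p11 and try p11 = false.
The clause (p12) is unit, so p12 = true.
The clause (!p22) is unit, so p22 = false.
The clause (p21) is unit, so p21 = true.
The clause (!p31) is unit, so p31 = false.
The clause (p32) is unit, so p32 = true.
But (!p32) is also a unit clause — contradiction.
Either choice for p11 ends in contradiction.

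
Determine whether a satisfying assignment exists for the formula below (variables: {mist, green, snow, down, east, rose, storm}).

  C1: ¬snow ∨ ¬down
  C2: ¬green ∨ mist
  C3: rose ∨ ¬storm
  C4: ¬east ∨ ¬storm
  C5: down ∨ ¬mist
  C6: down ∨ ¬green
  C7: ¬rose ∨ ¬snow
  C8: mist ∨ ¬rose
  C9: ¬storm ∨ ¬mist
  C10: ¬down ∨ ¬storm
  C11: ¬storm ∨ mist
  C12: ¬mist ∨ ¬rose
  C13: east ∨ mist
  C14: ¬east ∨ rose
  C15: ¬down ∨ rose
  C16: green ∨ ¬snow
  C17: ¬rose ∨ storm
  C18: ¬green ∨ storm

No

Branch on snow: set snow = False.
Branch on green: set green = False.
Branch on rose: set rose = True.
From the singleton clause (mist), mist = True.
But (¬mist) is also a unit clause — contradiction.
Undo rose and try rose = False.
From the singleton clause (¬storm), storm = False.
From the singleton clause (¬east), east = False.
From the singleton clause (mist), mist = True.
From the singleton clause (down), down = True.
But (¬down) is also a unit clause — contradiction.
Neither rose = True nor rose = False works.
Undo green and try green = True.
From the singleton clause (mist), mist = True.
From the singleton clause (down), down = True.
From the singleton clause (¬storm), storm = False.
But (storm) is also a unit clause — contradiction.
Neither green = True nor green = False works.
Undo snow and try snow = True.
From the singleton clause (¬down), down = False.
From the singleton clause (¬mist), mist = False.
From the singleton clause (¬green), green = False.
But (green) is also a unit clause — contradiction.
Neither snow = True nor snow = False works.
No assignment satisfies every clause.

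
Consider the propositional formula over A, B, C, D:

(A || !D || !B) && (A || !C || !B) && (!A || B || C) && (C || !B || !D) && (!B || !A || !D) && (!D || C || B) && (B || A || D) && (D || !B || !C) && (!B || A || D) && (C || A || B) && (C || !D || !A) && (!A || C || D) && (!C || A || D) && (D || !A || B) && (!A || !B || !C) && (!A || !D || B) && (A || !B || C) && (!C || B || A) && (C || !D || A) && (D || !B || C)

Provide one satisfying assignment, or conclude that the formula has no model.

Branch on A: set A = true.
Branch on B: set B = true.
The clause (!D) is unit, so D = false.
The clause (!C) is unit, so C = false.
That conflicts with the unit clause (C).
So B must be the other value — set B = false.
The clause (C) is unit, so C = true.
The clause (D) is unit, so D = true.
That conflicts with the unit clause (!D).
Both values of B lead to a conflict.
So A must be the other value — set A = false.
Branch on D: set D = false.
The clause (B) is unit, so B = true.
That conflicts with the unit clause (!B).
So D must be the other value — set D = true.
The clause (!B) is unit, so B = false.
The clause (C) is unit, so C = true.
That conflicts with the unit clause (!C).
Both values of D lead to a conflict.
Both values of A lead to a conflict.

UNSATISFIABLE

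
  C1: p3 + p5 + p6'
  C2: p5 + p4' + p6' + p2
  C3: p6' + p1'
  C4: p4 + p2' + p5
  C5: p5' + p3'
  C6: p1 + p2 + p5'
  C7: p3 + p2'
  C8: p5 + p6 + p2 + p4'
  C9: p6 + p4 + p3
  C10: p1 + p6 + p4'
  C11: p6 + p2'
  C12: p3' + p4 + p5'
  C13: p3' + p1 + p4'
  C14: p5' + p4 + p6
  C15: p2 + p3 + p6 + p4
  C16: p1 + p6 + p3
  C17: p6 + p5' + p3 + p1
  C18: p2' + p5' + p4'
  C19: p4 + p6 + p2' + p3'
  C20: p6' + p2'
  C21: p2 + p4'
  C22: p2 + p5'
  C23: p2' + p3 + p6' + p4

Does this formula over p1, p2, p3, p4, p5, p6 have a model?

Yes

Try p6 = 0.
(p2') alone gives p2 = 0.
(p4') alone gives p4 = 0.
(p3) alone gives p3 = 1.
(p5') alone gives p5 = 0.
No clause remains; p1 is free.
A satisfying assignment: p1=1,  p2=0,  p3=1,  p4=0,  p5=0,  p6=0.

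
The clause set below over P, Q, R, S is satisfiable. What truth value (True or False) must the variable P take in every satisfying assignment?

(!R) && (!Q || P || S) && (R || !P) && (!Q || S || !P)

Suppose P = true.
The clause (!R) is unit, so R = false.
That conflicts with the unit clause (R).
So every satisfying assignment has P = False.

False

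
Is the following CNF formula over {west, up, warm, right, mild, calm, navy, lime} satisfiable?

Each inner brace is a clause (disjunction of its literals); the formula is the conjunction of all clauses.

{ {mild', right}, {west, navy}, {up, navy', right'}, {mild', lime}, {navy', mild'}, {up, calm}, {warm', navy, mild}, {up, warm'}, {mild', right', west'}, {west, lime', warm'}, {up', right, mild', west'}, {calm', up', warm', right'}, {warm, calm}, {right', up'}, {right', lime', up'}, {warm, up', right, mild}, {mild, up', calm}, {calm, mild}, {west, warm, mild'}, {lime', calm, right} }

Case mild = 0:
(calm) alone gives calm = 1.
Case west = 0:
(navy) alone gives navy = 1.
Case up = 0:
(right') alone gives right = 0.
(warm') alone gives warm = 0.
No clause remains; lime is free.
A satisfying assignment: west=0, up=0, warm=0, right=0, mild=0, calm=1, navy=1, lime=1.

Yes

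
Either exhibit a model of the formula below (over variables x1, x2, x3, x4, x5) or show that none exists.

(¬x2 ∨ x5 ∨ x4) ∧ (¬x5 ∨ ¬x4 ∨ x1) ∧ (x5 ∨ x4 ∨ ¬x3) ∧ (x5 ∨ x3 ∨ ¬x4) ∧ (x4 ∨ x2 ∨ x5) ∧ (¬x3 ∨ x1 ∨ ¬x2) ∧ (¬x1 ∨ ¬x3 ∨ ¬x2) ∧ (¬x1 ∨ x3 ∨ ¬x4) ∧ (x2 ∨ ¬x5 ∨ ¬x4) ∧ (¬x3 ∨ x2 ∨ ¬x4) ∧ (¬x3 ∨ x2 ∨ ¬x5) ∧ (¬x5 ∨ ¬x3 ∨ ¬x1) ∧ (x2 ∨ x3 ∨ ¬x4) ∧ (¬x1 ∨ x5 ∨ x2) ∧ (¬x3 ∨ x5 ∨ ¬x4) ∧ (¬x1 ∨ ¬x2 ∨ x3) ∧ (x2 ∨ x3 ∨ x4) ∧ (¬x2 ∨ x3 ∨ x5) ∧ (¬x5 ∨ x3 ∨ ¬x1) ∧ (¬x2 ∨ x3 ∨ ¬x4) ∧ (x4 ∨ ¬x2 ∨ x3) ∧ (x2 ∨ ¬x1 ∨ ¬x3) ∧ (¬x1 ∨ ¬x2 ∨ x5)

UNSATISFIABLE

Try x2 = False.
Try x4 = True.
Unit clause (¬x5) forces x5 = False.
Unit clause (x3) forces x3 = True.
But (¬x3) is also a unit clause — contradiction.
So x4 must be the other value — set x4 = False.
Unit clause (x5) forces x5 = True.
Unit clause (¬x3) forces x3 = False.
But (x3) is also a unit clause — contradiction.
Either choice for x4 ends in contradiction.
So x2 must be the other value — set x2 = True.
Try x5 = True.
Try x4 = False.
Unit clause (x3) forces x3 = True.
Unit clause (x1) forces x1 = True.
But (¬x1) is also a unit clause — contradiction.
So x4 must be the other value — set x4 = True.
Unit clause (x1) forces x1 = True.
Unit clause (¬x3) forces x3 = False.
But (x3) is also a unit clause — contradiction.
Either choice for x4 ends in contradiction.
So x5 must be the other value — set x5 = False.
Unit clause (x4) forces x4 = True.
Unit clause (x3) forces x3 = True.
But (¬x3) is also a unit clause — contradiction.
Either choice for x5 ends in contradiction.
Either choice for x2 ends in contradiction.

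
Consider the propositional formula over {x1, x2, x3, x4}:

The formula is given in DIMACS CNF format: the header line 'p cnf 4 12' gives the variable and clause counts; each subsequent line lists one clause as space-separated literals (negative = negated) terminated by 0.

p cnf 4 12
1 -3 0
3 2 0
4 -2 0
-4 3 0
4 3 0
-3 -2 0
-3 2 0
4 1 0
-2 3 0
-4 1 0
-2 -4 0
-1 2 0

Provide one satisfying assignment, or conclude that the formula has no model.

Case x1 = True:
Unit clause (x2) forces x2 = True.
Unit clause (x4) forces x4 = True.
Now (¬x4) is unsatisfied and unit — conflict.
So x1 must be the other value — set x1 = False.
Unit clause (¬x3) forces x3 = False.
Unit clause (x2) forces x2 = True.
Now (¬x2) is unsatisfied and unit — conflict.
Neither x1 = True nor x1 = False works.

UNSATISFIABLE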